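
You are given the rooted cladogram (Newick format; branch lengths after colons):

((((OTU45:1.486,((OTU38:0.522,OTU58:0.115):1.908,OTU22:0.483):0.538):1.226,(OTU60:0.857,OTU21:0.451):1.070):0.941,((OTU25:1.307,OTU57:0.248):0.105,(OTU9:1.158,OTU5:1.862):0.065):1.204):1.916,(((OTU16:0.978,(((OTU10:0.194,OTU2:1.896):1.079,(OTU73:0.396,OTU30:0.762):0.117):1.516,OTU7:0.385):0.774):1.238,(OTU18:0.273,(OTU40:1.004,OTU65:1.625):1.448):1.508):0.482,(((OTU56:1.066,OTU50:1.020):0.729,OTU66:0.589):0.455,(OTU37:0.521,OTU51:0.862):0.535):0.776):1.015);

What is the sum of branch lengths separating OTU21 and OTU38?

The path runs OTU21 → … → MRCA → … → OTU38; the MRCA is the node subtending ((OTU45,((OTU38,OTU58),OTU22)),(OTU60,OTU21)).
Branch lengths along that path: 0.451 + 1.070 + 1.226 + 0.538 + 1.908 + 0.522 = 5.715.

5.715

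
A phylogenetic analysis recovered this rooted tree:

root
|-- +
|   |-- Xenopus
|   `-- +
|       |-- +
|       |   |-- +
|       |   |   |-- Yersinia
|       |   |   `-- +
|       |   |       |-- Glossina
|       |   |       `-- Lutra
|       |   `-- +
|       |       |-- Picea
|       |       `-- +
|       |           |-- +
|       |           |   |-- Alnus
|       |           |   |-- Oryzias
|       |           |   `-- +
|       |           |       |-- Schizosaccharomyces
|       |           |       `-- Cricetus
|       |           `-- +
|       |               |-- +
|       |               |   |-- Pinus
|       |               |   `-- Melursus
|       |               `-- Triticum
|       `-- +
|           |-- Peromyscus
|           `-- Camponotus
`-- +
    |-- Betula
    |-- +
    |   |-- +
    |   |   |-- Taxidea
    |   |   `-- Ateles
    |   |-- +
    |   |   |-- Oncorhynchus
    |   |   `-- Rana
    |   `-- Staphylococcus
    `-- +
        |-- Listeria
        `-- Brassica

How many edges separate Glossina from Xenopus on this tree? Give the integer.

The MRCA of Glossina and Xenopus is the node subtending (Xenopus,(((Yersinia,(Glossina,Lutra)),(Picea,((Alnus,Oryzias,(Schizosaccharomyces,Cricetus)),((Pinus,Melursus),Triticum)))),(Peromyscus,Camponotus))).
From Glossina up to that node: 5 branches. From Xenopus up to the same node: 1 branch. Total: 5 + 1 = 6.

6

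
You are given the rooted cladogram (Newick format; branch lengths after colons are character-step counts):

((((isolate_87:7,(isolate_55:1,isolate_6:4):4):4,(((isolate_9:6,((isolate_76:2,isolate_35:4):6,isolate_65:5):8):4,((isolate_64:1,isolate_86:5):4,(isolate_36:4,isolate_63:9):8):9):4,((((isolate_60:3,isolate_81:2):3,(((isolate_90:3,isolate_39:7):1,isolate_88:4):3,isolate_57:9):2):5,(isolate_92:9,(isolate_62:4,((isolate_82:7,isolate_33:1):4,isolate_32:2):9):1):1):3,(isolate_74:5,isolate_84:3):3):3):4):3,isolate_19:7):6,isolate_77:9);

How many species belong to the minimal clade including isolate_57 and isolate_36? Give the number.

The MRCA of isolate_57 and isolate_36 is the node subtending (((isolate_9,((isolate_76,isolate_35),isolate_65)),((isolate_64,isolate_86),(isolate_36,isolate_63))),((((isolate_60,isolate_81),(((isolate_90,isolate_39),isolate_88),isolate_57)),(isolate_92,(isolate_62,((isolate_82,isolate_33),isolate_32)))),(isolate_74,isolate_84))).
That clade contains 21 terminal taxa: isolate_32, isolate_33, isolate_35, isolate_36, isolate_39, isolate_57, isolate_60, isolate_62, isolate_63, isolate_64, isolate_65, isolate_74, isolate_76, isolate_81, isolate_82, isolate_84, isolate_86, isolate_88, isolate_9, isolate_90, isolate_92.

21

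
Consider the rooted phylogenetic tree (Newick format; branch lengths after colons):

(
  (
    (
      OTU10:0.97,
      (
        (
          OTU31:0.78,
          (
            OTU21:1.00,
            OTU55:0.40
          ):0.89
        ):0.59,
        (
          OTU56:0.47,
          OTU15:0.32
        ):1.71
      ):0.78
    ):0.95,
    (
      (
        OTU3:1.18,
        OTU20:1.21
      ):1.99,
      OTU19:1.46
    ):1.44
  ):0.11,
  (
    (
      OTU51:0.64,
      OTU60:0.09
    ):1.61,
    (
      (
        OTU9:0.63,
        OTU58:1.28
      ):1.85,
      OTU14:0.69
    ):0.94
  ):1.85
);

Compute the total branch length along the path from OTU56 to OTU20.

The path runs OTU56 → … → MRCA → … → OTU20; the MRCA is the node subtending ((OTU10,((OTU31,(OTU21,OTU55)),(OTU56,OTU15))),((OTU3,OTU20),OTU19)).
Branch lengths along that path: 0.47 + 1.71 + 0.78 + 0.95 + 1.44 + 1.99 + 1.21 = 8.55.

8.55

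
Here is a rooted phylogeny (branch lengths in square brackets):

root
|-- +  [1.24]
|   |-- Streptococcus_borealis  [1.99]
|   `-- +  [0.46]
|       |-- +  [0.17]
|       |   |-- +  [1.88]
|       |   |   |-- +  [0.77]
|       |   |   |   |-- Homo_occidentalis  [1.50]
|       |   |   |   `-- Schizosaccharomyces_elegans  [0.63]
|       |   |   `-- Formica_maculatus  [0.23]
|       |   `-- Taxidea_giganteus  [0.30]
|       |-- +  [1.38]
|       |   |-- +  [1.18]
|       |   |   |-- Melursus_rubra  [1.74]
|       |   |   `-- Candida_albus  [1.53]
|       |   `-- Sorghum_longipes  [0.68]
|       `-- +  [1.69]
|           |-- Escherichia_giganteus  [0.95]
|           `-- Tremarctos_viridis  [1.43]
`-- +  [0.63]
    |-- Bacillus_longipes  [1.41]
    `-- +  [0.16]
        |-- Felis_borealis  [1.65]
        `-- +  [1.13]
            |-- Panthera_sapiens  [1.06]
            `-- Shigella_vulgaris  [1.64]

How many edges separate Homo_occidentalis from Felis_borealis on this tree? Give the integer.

9

The MRCA of Homo_occidentalis and Felis_borealis is the root of the tree.
From Homo_occidentalis up to that node: 6 branches. From Felis_borealis up to the same node: 3 branches. Total: 6 + 3 = 9.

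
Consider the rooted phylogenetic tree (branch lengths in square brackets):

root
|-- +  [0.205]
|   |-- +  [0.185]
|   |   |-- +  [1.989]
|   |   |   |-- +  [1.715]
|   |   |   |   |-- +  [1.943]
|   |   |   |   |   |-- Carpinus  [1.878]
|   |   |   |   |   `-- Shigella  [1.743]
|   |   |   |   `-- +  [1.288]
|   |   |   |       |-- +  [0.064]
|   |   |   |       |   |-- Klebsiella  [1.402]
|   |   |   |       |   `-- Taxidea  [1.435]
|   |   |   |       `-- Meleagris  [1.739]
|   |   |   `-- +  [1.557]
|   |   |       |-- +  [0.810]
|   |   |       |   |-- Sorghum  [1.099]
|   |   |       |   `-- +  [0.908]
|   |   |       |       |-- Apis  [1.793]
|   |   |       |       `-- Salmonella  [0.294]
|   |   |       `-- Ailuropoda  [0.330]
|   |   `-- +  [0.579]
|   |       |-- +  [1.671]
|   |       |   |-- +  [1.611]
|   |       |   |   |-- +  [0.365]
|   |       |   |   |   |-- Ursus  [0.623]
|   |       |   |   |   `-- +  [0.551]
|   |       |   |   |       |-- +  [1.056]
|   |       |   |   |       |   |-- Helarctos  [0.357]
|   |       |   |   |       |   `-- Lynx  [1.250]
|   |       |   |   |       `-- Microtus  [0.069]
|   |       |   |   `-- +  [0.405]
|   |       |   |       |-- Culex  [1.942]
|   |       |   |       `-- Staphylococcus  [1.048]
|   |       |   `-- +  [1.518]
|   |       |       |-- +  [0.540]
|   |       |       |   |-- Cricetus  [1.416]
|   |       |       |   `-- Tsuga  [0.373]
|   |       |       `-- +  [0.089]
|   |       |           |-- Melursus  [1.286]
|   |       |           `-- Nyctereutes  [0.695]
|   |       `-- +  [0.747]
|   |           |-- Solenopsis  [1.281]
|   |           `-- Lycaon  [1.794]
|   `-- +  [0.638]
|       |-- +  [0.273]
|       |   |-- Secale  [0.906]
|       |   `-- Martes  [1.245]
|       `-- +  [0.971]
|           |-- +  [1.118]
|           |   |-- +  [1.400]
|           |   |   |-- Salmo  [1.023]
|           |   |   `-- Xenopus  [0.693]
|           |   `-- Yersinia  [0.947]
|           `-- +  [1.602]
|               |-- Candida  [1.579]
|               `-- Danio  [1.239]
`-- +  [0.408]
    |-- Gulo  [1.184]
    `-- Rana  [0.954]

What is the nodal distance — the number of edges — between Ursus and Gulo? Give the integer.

The MRCA of Ursus and Gulo is the root of the tree.
From Ursus up to that node: 7 branches. From Gulo up to the same node: 2 branches. Total: 7 + 2 = 9.

9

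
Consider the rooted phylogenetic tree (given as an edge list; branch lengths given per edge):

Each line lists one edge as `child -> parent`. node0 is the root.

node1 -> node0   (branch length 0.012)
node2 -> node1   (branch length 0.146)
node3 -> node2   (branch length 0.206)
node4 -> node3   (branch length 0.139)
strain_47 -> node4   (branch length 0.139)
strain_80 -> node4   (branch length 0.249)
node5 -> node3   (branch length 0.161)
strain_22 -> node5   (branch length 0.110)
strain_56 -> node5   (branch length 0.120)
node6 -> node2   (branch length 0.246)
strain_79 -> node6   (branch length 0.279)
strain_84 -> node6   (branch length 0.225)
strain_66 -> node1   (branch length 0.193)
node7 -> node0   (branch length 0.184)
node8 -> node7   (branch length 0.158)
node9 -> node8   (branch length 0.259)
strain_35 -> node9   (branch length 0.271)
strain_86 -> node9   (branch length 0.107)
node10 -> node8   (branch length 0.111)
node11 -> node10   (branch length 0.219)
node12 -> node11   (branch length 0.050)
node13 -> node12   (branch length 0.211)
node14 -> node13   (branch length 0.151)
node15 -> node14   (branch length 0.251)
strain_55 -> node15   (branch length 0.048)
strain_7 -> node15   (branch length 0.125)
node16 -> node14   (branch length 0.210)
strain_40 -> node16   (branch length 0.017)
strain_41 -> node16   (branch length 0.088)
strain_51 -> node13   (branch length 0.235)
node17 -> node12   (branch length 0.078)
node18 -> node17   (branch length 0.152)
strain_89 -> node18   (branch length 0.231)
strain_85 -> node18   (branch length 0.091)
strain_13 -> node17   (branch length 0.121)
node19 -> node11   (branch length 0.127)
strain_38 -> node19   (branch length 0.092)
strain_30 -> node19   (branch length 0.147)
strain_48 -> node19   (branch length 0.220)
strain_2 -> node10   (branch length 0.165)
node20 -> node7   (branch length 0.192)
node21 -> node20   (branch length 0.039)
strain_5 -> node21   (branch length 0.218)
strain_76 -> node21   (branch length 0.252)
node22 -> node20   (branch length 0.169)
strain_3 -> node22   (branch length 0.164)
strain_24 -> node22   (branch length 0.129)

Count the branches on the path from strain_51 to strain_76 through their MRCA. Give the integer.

9

The MRCA of strain_51 and strain_76 is the node subtending (((strain_35,strain_86),((((((strain_55,strain_7),(strain_40,strain_41)),strain_51),((strain_89,strain_85),strain_13)),(strain_38,strain_30,strain_48)),strain_2)),((strain_5,strain_76),(strain_3,strain_24))).
From strain_51 up to that node: 6 branches. From strain_76 up to the same node: 3 branches. Total: 6 + 3 = 9.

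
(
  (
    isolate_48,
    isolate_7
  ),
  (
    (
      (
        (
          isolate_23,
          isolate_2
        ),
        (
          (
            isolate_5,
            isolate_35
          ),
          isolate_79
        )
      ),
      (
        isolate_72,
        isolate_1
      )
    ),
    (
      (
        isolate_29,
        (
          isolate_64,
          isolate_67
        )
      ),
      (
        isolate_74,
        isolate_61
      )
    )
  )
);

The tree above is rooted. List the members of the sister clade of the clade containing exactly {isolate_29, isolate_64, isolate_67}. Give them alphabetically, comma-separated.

The clade containing exactly {isolate_29, isolate_64, isolate_67} attaches to the tree at the node subtending ((isolate_29,(isolate_64,isolate_67)),(isolate_74,isolate_61)).
The other lineage descending from that same node — the sister group — is (isolate_74,isolate_61); its 2 tips in alphabetical order are the answer.

isolate_61, isolate_74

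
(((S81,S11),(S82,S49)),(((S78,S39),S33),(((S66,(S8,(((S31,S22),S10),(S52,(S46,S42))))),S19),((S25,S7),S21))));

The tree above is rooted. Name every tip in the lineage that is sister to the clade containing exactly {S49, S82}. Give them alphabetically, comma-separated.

The clade containing exactly {S49, S82} attaches to the tree at the node subtending ((S81,S11),(S82,S49)).
The other lineage descending from that same node — the sister group — is (S81,S11); its 2 tips in alphabetical order are the answer.

S11, S81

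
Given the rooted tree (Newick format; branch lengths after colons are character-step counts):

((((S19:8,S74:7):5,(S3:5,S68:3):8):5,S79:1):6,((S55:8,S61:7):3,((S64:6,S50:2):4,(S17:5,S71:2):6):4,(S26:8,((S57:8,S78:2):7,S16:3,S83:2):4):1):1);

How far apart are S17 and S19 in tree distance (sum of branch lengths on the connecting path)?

40

The path runs S17 → … → MRCA → … → S19; the MRCA is the root of the tree.
Branch lengths along that path: 5 + 6 + 4 + 1 + 6 + 5 + 5 + 8 = 40.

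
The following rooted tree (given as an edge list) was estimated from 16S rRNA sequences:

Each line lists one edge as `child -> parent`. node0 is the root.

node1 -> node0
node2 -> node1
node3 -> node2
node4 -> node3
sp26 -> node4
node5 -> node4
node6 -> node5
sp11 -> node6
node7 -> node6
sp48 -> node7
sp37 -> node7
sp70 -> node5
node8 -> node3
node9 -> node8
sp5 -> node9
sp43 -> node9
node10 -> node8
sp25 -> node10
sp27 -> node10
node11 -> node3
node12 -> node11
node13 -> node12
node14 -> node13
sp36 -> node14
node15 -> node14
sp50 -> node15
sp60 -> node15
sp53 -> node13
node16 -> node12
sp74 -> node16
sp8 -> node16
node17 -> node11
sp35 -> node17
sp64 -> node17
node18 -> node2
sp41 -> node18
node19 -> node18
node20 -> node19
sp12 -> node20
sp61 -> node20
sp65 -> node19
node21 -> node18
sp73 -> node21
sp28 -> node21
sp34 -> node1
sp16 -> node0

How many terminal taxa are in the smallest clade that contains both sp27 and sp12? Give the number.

23

The MRCA of sp27 and sp12 is the node subtending (((sp26,((sp11,(sp48,sp37)),sp70)),((sp5,sp43),(sp25,sp27)),((((sp36,(sp50,sp60)),sp53),(sp74,sp8)),(sp35,sp64))),(sp41,((sp12,sp61),sp65),(sp73,sp28))).
That clade contains 23 terminal taxa: sp11, sp12, sp25, sp26, sp27, sp28, sp35, sp36, sp37, sp41, sp43, sp48, sp5, sp50, sp53, sp60, sp61, sp64, sp65, sp70, sp73, sp74, sp8.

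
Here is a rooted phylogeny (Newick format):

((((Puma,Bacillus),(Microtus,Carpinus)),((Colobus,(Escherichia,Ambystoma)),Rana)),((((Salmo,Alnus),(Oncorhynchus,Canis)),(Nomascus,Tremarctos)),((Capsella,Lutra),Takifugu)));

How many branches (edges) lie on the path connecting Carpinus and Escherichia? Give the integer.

7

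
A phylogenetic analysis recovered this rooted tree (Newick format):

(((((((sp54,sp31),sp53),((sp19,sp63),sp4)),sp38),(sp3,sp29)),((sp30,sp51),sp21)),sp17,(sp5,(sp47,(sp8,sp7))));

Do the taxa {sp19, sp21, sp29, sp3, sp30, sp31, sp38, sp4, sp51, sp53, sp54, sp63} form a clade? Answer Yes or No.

Yes

The most recent common ancestor of these taxa subtends ((((((sp54,sp31),sp53),((sp19,sp63),sp4)),sp38),(sp3,sp29)),((sp30,sp51),sp21)).
That clade has exactly 12 tips — every listed taxon and nothing else — so the group is monophyletic.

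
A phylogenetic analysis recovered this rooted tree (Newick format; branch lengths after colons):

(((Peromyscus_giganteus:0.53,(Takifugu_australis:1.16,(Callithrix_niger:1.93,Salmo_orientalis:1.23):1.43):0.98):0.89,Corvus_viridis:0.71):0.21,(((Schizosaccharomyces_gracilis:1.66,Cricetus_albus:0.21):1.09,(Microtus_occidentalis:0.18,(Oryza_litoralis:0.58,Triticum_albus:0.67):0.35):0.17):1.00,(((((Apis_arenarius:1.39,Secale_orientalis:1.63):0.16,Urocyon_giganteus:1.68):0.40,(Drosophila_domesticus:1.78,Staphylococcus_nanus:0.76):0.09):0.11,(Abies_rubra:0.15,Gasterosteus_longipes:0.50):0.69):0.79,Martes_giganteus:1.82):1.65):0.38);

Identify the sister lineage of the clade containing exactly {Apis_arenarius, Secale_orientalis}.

Urocyon_giganteus

The clade containing exactly {Apis_arenarius, Secale_orientalis} attaches to the tree at the node subtending ((Apis_arenarius,Secale_orientalis),Urocyon_giganteus).
The other lineage descending from that same node — the sister group — is the single tip Urocyon_giganteus.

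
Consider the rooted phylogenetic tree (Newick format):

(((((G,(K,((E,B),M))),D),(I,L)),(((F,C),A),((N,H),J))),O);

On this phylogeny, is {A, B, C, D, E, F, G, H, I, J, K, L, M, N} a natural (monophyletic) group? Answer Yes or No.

The most recent common ancestor of these taxa subtends ((((G,(K,((E,B),M))),D),(I,L)),(((F,C),A),((N,H),J))).
That clade has exactly 14 tips — every listed taxon and nothing else — so the group is monophyletic.

Yes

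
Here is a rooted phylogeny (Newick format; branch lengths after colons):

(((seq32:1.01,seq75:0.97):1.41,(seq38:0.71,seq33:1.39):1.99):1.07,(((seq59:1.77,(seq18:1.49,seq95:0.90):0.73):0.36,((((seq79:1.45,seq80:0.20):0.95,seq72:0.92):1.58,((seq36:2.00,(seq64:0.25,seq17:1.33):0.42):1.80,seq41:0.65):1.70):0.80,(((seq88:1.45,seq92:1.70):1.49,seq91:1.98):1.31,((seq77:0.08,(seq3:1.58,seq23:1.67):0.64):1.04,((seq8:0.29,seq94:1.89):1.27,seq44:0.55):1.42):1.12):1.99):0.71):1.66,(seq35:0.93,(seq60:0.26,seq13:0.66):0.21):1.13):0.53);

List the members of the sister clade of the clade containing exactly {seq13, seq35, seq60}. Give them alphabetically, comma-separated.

seq17, seq18, seq23, seq3, seq36, seq41, seq44, seq59, seq64, seq72, seq77, seq79, seq8, seq80, seq88, seq91, seq92, seq94, seq95

The clade containing exactly {seq13, seq35, seq60} attaches to the tree at the node subtending (((seq59,(seq18,seq95)),((((seq79,seq80),seq72),((seq36,(seq64,seq17)),seq41)),(((seq88,seq92),seq91),((seq77,(seq3,seq23)),((seq8,seq94),seq44))))),(seq35,(seq60,seq13))).
The other lineage descending from that same node — the sister group — is ((seq59,(seq18,seq95)),((((seq79,seq80),seq72),((seq36,(seq64,seq17)),seq41)),(((seq88,seq92),seq91),((seq77,(seq3,seq23)),((seq8,seq94),seq44))))); its 19 tips in alphabetical order are the answer.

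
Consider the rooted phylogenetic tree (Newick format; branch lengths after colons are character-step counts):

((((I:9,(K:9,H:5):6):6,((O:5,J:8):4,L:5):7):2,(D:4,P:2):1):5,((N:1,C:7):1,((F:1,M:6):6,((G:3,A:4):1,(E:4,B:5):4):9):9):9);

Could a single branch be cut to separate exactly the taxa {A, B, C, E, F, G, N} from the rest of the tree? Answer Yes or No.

The MRCA of the listed taxa subtends ((N,C),((F,M),((G,A),(E,B)))).
That clade also contains M, which is not in the proposed group, so the group is not monophyletic.

No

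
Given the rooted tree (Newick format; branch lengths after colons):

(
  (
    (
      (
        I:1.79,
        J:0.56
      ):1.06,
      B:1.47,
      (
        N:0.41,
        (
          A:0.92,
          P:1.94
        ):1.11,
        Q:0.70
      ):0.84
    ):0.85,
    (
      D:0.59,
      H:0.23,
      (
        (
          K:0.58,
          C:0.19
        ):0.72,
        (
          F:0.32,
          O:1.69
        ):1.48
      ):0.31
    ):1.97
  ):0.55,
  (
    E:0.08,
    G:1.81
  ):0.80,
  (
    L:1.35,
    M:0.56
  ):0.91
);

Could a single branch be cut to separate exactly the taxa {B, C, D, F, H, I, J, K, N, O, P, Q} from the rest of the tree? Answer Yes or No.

The MRCA of the listed taxa subtends (((I,J),B,(N,(A,P),Q)),(D,H,((K,C),(F,O)))).
That clade also contains A, which is not in the proposed group, so the group is not monophyletic.

No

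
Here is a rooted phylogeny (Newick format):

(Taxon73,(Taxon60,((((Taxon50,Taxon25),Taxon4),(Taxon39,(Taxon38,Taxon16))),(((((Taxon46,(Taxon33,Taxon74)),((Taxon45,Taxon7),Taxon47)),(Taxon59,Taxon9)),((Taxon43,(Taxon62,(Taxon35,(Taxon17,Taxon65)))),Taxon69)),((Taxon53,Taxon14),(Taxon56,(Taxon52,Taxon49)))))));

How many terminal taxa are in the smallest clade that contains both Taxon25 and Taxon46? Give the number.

25

The MRCA of Taxon25 and Taxon46 is the node subtending ((((Taxon50,Taxon25),Taxon4),(Taxon39,(Taxon38,Taxon16))),(((((Taxon46,(Taxon33,Taxon74)),((Taxon45,Taxon7),Taxon47)),(Taxon59,Taxon9)),((Taxon43,(Taxon62,(Taxon35,(Taxon17,Taxon65)))),Taxon69)),((Taxon53,Taxon14),(Taxon56,(Taxon52,Taxon49))))).
That clade contains 25 terminal taxa: Taxon14, Taxon16, Taxon17, Taxon25, Taxon33, Taxon35, Taxon38, Taxon39, Taxon4, Taxon43, Taxon45, Taxon46, Taxon47, Taxon49, Taxon50, Taxon52, Taxon53, Taxon56, Taxon59, Taxon62, Taxon65, Taxon69, Taxon7, Taxon74, Taxon9.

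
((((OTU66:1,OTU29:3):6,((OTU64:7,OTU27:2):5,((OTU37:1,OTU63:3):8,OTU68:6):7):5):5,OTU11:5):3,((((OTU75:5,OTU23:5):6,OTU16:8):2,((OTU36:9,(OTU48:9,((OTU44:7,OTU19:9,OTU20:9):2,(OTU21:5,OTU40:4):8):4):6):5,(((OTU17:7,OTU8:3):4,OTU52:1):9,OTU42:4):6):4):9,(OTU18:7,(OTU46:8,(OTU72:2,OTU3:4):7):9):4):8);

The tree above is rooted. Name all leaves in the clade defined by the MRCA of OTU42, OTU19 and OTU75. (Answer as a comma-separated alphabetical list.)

OTU16, OTU17, OTU19, OTU20, OTU21, OTU23, OTU36, OTU40, OTU42, OTU44, OTU48, OTU52, OTU75, OTU8

Tracing OTU42: it sits inside (((OTU17,OTU8),OTU52),OTU42).
Tracing OTU19: it sits inside (OTU44,OTU19,OTU20).
Tracing OTU75: it sits inside (OTU75,OTU23).
The smallest clade enclosing all 3 is (((OTU75,OTU23),OTU16),((OTU36,(OTU48,((OTU44,OTU19,OTU20),(OTU21,OTU40)))),(((OTU17,OTU8),OTU52),OTU42))); the answer is its 14 terminal taxa in alphabetical order.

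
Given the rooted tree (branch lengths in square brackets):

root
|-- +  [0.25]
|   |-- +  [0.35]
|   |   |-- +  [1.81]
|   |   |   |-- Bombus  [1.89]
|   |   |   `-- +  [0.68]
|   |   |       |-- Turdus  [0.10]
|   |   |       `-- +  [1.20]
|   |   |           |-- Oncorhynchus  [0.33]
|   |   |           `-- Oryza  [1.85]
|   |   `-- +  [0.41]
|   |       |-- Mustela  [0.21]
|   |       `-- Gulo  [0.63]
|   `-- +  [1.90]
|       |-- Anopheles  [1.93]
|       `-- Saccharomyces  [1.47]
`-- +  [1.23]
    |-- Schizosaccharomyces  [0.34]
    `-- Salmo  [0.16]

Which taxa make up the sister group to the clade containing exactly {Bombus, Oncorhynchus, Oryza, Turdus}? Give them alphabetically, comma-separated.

Gulo, Mustela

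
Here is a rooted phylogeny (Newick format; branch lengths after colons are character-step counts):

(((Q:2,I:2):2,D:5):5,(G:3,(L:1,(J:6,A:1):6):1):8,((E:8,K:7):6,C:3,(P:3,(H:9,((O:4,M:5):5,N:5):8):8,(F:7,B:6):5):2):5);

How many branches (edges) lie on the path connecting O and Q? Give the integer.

9

The MRCA of O and Q is the root of the tree.
From O up to that node: 6 branches. From Q up to the same node: 3 branches. Total: 6 + 3 = 9.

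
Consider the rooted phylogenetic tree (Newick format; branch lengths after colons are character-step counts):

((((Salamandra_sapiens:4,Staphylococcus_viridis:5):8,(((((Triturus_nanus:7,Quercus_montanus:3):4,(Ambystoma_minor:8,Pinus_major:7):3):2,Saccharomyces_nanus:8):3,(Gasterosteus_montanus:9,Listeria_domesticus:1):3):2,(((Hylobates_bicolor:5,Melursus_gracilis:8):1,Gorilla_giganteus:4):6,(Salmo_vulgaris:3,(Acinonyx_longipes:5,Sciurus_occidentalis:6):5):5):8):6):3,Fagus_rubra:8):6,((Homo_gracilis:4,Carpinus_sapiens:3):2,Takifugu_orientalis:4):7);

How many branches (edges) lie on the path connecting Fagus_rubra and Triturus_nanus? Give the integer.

8

The MRCA of Fagus_rubra and Triturus_nanus is the node subtending (((Salamandra_sapiens,Staphylococcus_viridis),(((((Triturus_nanus,Quercus_montanus),(Ambystoma_minor,Pinus_major)),Saccharomyces_nanus),(Gasterosteus_montanus,Listeria_domesticus)),(((Hylobates_bicolor,Melursus_gracilis),Gorilla_giganteus),(Salmo_vulgaris,(Acinonyx_longipes,Sciurus_occidentalis))))),Fagus_rubra).
From Fagus_rubra up to that node: 1 branch. From Triturus_nanus up to the same node: 7 branches. Total: 1 + 7 = 8.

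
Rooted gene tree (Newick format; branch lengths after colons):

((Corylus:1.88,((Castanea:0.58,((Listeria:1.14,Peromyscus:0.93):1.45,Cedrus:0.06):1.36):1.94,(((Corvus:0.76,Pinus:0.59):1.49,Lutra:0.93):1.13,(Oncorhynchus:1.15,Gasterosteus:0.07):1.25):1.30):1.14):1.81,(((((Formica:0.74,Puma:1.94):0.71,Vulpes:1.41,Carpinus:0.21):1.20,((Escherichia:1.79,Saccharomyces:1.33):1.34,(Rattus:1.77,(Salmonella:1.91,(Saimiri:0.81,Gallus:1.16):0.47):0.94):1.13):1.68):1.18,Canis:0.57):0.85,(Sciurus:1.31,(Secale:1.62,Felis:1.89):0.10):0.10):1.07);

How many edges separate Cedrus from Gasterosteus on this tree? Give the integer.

The MRCA of Cedrus and Gasterosteus is the node subtending ((Castanea,((Listeria,Peromyscus),Cedrus)),(((Corvus,Pinus),Lutra),(Oncorhynchus,Gasterosteus))).
From Cedrus up to that node: 3 branches. From Gasterosteus up to the same node: 3 branches. Total: 3 + 3 = 6.

6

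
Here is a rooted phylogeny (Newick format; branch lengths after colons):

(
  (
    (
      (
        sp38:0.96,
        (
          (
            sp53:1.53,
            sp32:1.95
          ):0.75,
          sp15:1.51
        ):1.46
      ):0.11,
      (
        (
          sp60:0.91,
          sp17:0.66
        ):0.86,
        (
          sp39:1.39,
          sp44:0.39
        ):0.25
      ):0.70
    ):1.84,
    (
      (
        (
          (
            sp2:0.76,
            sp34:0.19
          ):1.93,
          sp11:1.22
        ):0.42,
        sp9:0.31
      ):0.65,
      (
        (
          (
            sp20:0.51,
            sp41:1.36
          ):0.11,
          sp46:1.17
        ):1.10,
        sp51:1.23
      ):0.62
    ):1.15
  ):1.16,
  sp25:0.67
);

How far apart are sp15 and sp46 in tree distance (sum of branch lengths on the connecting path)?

The path runs sp15 → … → MRCA → … → sp46; the MRCA is the node subtending (((sp38,((sp53,sp32),sp15)),((sp60,sp17),(sp39,sp44))),((((sp2,sp34),sp11),sp9),(((sp20,sp41),sp46),sp51))).
Branch lengths along that path: 1.51 + 1.46 + 0.11 + 1.84 + 1.15 + 0.62 + 1.10 + 1.17 = 8.96.

8.96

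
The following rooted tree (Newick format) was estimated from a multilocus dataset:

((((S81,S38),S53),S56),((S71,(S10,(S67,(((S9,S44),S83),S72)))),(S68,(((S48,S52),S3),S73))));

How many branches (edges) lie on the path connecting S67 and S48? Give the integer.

9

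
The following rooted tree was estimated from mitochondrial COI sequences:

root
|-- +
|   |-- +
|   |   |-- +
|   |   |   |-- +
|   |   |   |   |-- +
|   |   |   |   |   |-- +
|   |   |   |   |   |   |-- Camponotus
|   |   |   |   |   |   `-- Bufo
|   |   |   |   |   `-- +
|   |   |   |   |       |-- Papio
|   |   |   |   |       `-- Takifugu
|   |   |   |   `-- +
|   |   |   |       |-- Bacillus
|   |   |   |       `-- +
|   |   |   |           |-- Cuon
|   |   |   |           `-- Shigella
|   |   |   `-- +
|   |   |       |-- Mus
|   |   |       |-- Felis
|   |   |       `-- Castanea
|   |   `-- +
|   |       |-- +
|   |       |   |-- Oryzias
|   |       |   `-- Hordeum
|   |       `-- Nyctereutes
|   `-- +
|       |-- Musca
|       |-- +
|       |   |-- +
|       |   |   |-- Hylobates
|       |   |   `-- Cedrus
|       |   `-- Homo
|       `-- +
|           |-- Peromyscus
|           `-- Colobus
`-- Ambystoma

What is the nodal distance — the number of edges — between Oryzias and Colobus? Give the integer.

7

The MRCA of Oryzias and Colobus is the node subtending ((((((Camponotus,Bufo),(Papio,Takifugu)),(Bacillus,(Cuon,Shigella))),(Mus,Felis,Castanea)),((Oryzias,Hordeum),Nyctereutes)),(Musca,((Hylobates,Cedrus),Homo),(Peromyscus,Colobus))).
From Oryzias up to that node: 4 branches. From Colobus up to the same node: 3 branches. Total: 4 + 3 = 7.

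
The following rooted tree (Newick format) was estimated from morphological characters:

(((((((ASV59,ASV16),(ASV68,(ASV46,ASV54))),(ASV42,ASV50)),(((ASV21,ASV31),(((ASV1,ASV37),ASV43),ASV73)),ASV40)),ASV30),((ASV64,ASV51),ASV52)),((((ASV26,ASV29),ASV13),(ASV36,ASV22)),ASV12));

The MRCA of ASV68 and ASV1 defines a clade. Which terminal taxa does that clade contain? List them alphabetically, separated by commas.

Tracing ASV68: it sits inside (ASV68,(ASV46,ASV54)).
Tracing ASV1: it sits inside (ASV1,ASV37).
The smallest clade enclosing both is ((((ASV59,ASV16),(ASV68,(ASV46,ASV54))),(ASV42,ASV50)),(((ASV21,ASV31),(((ASV1,ASV37),ASV43),ASV73)),ASV40)); the answer is its 14 terminal taxa in alphabetical order.

ASV1, ASV16, ASV21, ASV31, ASV37, ASV40, ASV42, ASV43, ASV46, ASV50, ASV54, ASV59, ASV68, ASV73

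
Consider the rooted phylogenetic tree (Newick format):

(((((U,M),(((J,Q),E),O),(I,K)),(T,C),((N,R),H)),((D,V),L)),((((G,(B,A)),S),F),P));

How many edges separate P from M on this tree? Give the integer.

The MRCA of P and M is the root of the tree.
From P up to that node: 2 branches. From M up to the same node: 5 branches. Total: 2 + 5 = 7.

7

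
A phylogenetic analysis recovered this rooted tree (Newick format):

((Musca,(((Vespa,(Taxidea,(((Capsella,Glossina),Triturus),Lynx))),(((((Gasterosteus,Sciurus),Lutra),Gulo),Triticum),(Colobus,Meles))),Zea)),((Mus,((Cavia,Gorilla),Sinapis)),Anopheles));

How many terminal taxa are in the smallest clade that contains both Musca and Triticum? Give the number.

15

The MRCA of Musca and Triticum is the node subtending (Musca,(((Vespa,(Taxidea,(((Capsella,Glossina),Triturus),Lynx))),(((((Gasterosteus,Sciurus),Lutra),Gulo),Triticum),(Colobus,Meles))),Zea)).
That clade contains 15 terminal taxa: Capsella, Colobus, Gasterosteus, Glossina, Gulo, Lutra, Lynx, Meles, Musca, Sciurus, Taxidea, Triticum, Triturus, Vespa, Zea.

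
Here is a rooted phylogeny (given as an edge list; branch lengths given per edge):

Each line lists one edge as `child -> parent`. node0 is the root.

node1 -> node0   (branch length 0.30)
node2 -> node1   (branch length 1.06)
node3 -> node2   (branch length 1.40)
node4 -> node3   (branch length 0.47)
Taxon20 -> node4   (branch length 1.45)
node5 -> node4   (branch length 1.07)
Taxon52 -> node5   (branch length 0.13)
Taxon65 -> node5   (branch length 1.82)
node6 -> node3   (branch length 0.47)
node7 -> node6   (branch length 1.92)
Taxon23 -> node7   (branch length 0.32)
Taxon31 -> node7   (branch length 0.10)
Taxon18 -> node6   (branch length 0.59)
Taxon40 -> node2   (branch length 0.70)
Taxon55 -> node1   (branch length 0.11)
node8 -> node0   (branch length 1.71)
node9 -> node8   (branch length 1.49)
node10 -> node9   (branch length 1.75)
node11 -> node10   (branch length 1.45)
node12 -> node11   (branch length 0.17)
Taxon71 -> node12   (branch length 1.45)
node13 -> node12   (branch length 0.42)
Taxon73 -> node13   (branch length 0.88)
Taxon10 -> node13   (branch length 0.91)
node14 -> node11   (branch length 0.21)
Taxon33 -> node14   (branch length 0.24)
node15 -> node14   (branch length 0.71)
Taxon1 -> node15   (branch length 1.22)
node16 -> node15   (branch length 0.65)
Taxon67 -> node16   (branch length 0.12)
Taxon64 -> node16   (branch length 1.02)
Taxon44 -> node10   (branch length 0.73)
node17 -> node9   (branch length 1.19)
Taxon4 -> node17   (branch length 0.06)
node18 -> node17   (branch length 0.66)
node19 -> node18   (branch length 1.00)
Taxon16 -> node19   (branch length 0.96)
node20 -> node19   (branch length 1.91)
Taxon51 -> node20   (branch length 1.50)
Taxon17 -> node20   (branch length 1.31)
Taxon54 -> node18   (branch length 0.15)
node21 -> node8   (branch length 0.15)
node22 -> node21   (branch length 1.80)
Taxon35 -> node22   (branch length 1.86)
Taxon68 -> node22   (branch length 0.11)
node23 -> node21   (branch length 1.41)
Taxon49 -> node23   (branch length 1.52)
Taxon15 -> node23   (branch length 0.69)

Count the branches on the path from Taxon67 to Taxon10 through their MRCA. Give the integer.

The MRCA of Taxon67 and Taxon10 is the node subtending ((Taxon71,(Taxon73,Taxon10)),(Taxon33,(Taxon1,(Taxon67,Taxon64)))).
From Taxon67 up to that node: 4 branches. From Taxon10 up to the same node: 3 branches. Total: 4 + 3 = 7.

7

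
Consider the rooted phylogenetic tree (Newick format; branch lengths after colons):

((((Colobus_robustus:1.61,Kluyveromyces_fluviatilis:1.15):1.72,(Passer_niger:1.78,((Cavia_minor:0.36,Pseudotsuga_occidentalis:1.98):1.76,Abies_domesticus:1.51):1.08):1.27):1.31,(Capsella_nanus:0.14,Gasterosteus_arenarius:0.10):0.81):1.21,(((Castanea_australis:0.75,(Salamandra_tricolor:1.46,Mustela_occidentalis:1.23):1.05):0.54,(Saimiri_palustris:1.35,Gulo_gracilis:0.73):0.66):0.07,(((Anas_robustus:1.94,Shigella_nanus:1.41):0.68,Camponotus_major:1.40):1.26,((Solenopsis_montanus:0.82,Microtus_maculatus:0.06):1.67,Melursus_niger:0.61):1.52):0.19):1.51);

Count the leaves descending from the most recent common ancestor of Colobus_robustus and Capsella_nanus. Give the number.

8

The MRCA of Colobus_robustus and Capsella_nanus is the node subtending (((Colobus_robustus,Kluyveromyces_fluviatilis),(Passer_niger,((Cavia_minor,Pseudotsuga_occidentalis),Abies_domesticus))),(Capsella_nanus,Gasterosteus_arenarius)).
That clade contains 8 terminal taxa: Abies_domesticus, Capsella_nanus, Cavia_minor, Colobus_robustus, Gasterosteus_arenarius, Kluyveromyces_fluviatilis, Passer_niger, Pseudotsuga_occidentalis.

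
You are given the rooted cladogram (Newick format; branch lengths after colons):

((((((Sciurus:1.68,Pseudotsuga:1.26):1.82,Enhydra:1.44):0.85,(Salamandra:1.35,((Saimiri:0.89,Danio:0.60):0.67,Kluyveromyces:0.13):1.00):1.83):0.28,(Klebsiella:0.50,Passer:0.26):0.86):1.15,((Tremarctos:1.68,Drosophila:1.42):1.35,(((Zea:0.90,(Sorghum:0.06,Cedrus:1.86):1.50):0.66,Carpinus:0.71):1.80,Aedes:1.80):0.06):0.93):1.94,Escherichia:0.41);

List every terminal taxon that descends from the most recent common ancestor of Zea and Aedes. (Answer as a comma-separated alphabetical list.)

Tracing Zea: it sits inside (Zea,(Sorghum,Cedrus)).
Tracing Aedes: it sits inside (((Zea,(Sorghum,Cedrus)),Carpinus),Aedes).
The smallest clade enclosing both is (((Zea,(Sorghum,Cedrus)),Carpinus),Aedes); the answer is its 5 terminal taxa in alphabetical order.

Aedes, Carpinus, Cedrus, Sorghum, Zea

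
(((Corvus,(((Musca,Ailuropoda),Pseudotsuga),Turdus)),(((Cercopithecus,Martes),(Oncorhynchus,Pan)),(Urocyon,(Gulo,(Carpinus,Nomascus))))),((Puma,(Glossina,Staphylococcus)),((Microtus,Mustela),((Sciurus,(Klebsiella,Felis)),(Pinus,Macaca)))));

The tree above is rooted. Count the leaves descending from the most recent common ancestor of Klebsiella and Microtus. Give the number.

7

The MRCA of Klebsiella and Microtus is the node subtending ((Microtus,Mustela),((Sciurus,(Klebsiella,Felis)),(Pinus,Macaca))).
That clade contains 7 terminal taxa: Felis, Klebsiella, Macaca, Microtus, Mustela, Pinus, Sciurus.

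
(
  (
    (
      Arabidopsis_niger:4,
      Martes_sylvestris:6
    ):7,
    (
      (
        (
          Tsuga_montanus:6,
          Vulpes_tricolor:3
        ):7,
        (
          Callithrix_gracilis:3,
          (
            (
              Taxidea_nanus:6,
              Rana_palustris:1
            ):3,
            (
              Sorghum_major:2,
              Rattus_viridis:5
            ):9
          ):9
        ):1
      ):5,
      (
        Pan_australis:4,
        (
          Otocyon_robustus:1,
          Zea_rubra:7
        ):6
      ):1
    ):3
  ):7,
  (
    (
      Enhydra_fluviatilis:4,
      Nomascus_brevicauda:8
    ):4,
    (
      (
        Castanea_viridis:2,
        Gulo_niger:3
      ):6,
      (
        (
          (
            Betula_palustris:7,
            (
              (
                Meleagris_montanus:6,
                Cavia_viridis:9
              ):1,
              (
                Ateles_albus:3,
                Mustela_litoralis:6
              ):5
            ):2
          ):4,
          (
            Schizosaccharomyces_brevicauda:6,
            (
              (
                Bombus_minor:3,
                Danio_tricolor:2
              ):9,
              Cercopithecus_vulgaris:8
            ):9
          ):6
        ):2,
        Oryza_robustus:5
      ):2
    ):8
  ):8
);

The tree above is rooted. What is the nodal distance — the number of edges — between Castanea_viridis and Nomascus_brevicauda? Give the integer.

5

The MRCA of Castanea_viridis and Nomascus_brevicauda is the node subtending ((Enhydra_fluviatilis,Nomascus_brevicauda),((Castanea_viridis,Gulo_niger),(((Betula_palustris,((Meleagris_montanus,Cavia_viridis),(Ateles_albus,Mustela_litoralis))),(Schizosaccharomyces_brevicauda,((Bombus_minor,Danio_tricolor),Cercopithecus_vulgaris))),Oryza_robustus))).
From Castanea_viridis up to that node: 3 branches. From Nomascus_brevicauda up to the same node: 2 branches. Total: 3 + 2 = 5.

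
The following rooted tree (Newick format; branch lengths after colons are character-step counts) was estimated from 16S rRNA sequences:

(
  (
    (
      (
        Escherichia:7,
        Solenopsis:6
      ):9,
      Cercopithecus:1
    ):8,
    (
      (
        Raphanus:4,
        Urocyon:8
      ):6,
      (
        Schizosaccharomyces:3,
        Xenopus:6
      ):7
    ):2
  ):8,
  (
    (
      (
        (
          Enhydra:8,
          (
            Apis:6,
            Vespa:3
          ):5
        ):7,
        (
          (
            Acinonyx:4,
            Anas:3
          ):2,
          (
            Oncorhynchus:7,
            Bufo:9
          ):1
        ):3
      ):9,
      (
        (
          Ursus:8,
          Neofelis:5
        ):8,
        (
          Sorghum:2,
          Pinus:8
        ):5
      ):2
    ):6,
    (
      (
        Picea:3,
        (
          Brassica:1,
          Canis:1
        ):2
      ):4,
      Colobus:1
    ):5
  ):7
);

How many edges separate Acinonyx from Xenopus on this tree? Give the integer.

The MRCA of Acinonyx and Xenopus is the root of the tree.
From Acinonyx up to that node: 6 branches. From Xenopus up to the same node: 4 branches. Total: 6 + 4 = 10.

10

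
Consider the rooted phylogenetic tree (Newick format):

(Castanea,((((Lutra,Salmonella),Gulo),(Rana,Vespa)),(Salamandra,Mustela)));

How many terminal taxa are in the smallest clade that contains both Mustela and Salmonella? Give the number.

7

The MRCA of Mustela and Salmonella is the node subtending ((((Lutra,Salmonella),Gulo),(Rana,Vespa)),(Salamandra,Mustela)).
That clade contains 7 terminal taxa: Gulo, Lutra, Mustela, Rana, Salamandra, Salmonella, Vespa.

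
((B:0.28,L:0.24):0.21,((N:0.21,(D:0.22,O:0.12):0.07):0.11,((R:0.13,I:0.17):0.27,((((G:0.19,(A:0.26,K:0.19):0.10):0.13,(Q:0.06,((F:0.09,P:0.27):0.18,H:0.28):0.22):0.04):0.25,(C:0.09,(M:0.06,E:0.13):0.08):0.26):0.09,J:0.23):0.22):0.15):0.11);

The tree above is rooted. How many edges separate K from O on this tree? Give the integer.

10

The MRCA of K and O is the node subtending ((N,(D,O)),((R,I),((((G,(A,K)),(Q,((F,P),H))),(C,(M,E))),J))).
From K up to that node: 7 branches. From O up to the same node: 3 branches. Total: 7 + 3 = 10.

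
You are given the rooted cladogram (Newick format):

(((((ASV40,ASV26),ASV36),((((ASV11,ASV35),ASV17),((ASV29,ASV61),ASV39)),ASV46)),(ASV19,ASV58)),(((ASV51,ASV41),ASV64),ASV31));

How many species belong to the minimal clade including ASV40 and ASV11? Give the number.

10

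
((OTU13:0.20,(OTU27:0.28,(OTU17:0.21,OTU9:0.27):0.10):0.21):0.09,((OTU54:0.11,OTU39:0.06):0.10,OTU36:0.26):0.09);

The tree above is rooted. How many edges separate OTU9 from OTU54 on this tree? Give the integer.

7

The MRCA of OTU9 and OTU54 is the root of the tree.
From OTU9 up to that node: 4 branches. From OTU54 up to the same node: 3 branches. Total: 4 + 3 = 7.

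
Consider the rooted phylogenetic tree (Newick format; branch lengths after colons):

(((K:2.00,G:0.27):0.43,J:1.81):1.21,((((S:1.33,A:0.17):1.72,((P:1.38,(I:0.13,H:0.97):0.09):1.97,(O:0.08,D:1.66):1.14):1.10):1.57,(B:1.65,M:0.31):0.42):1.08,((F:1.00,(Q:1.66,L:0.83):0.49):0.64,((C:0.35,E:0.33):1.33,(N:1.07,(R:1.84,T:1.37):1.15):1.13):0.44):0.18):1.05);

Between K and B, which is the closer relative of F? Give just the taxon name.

The MRCA of F and B subtends ((((S,A),((P,(I,H)),(O,D))),(B,M)),((F,(Q,L)),((C,E),(N,(R,T))))) (17 taxa).
The MRCA of F and K is the root, subtending the entire tree (20 taxa).
The first is nested inside the second, so F shares a more recent common ancestor with B.

B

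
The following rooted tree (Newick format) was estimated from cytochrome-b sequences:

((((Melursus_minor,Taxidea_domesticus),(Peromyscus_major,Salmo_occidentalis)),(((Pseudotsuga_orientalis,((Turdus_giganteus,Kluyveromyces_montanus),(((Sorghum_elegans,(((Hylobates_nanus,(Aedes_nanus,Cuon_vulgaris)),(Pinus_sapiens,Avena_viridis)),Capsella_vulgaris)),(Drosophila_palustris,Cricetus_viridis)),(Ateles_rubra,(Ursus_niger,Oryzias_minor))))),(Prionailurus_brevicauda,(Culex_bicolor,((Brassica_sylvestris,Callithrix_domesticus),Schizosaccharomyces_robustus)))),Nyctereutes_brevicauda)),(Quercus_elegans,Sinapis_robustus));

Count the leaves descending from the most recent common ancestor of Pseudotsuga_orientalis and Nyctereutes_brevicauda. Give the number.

The MRCA of Pseudotsuga_orientalis and Nyctereutes_brevicauda is the node subtending (((Pseudotsuga_orientalis,((Turdus_giganteus,Kluyveromyces_montanus),(((Sorghum_elegans,(((Hylobates_nanus,(Aedes_nanus,Cuon_vulgaris)),(Pinus_sapiens,Avena_viridis)),Capsella_vulgaris)),(Drosophila_palustris,Cricetus_viridis)),(Ateles_rubra,(Ursus_niger,Oryzias_minor))))),(Prionailurus_brevicauda,(Culex_bicolor,((Brassica_sylvestris,Callithrix_domesticus),Schizosaccharomyces_robustus)))),Nyctereutes_brevicauda).
That clade contains 21 terminal taxa: Aedes_nanus, Ateles_rubra, Avena_viridis, Brassica_sylvestris, Callithrix_domesticus, Capsella_vulgaris, Cricetus_viridis, Culex_bicolor, Cuon_vulgaris, Drosophila_palustris, Hylobates_nanus, Kluyveromyces_montanus, Nyctereutes_brevicauda, Oryzias_minor, Pinus_sapiens, Prionailurus_brevicauda, Pseudotsuga_orientalis, Schizosaccharomyces_robustus, Sorghum_elegans, Turdus_giganteus, Ursus_niger.

21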